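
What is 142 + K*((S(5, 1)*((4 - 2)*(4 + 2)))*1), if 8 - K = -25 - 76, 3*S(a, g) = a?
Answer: 2322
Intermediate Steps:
S(a, g) = a/3
K = 109 (K = 8 - (-25 - 76) = 8 - 1*(-101) = 8 + 101 = 109)
142 + K*((S(5, 1)*((4 - 2)*(4 + 2)))*1) = 142 + 109*((((⅓)*5)*((4 - 2)*(4 + 2)))*1) = 142 + 109*((5*(2*6)/3)*1) = 142 + 109*(((5/3)*12)*1) = 142 + 109*(20*1) = 142 + 109*20 = 142 + 2180 = 2322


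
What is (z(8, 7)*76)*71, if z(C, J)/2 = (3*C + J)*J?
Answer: 2341864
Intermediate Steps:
z(C, J) = 2*J*(J + 3*C) (z(C, J) = 2*((3*C + J)*J) = 2*((J + 3*C)*J) = 2*(J*(J + 3*C)) = 2*J*(J + 3*C))
(z(8, 7)*76)*71 = ((2*7*(7 + 3*8))*76)*71 = ((2*7*(7 + 24))*76)*71 = ((2*7*31)*76)*71 = (434*76)*71 = 32984*71 = 2341864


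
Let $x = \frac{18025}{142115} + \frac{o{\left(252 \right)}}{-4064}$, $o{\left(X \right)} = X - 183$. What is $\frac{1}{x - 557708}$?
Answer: $- \frac{115511072}{64421436253443} \approx -1.7931 \cdot 10^{-6}$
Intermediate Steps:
$o{\left(X \right)} = -183 + X$ ($o{\left(X \right)} = X - 183 = -183 + X$)
$x = \frac{12689533}{115511072}$ ($x = \frac{18025}{142115} + \frac{-183 + 252}{-4064} = 18025 \cdot \frac{1}{142115} + 69 \left(- \frac{1}{4064}\right) = \frac{3605}{28423} - \frac{69}{4064} = \frac{12689533}{115511072} \approx 0.10986$)
$\frac{1}{x - 557708} = \frac{1}{\frac{12689533}{115511072} - 557708} = \frac{1}{- \frac{64421436253443}{115511072}} = - \frac{115511072}{64421436253443}$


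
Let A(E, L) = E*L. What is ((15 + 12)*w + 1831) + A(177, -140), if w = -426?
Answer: -34451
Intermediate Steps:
((15 + 12)*w + 1831) + A(177, -140) = ((15 + 12)*(-426) + 1831) + 177*(-140) = (27*(-426) + 1831) - 24780 = (-11502 + 1831) - 24780 = -9671 - 24780 = -34451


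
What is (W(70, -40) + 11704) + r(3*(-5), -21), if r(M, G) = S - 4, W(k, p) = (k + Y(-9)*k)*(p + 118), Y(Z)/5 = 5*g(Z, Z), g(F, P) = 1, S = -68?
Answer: 153592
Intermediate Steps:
Y(Z) = 25 (Y(Z) = 5*(5*1) = 5*5 = 25)
W(k, p) = 26*k*(118 + p) (W(k, p) = (k + 25*k)*(p + 118) = (26*k)*(118 + p) = 26*k*(118 + p))
r(M, G) = -72 (r(M, G) = -68 - 4 = -72)
(W(70, -40) + 11704) + r(3*(-5), -21) = (26*70*(118 - 40) + 11704) - 72 = (26*70*78 + 11704) - 72 = (141960 + 11704) - 72 = 153664 - 72 = 153592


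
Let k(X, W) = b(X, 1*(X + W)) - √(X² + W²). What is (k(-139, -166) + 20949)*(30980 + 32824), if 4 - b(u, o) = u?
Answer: 1345753968 - 63804*√46877 ≈ 1.3319e+9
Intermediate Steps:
b(u, o) = 4 - u
k(X, W) = 4 - X - √(W² + X²) (k(X, W) = (4 - X) - √(X² + W²) = (4 - X) - √(W² + X²) = 4 - X - √(W² + X²))
(k(-139, -166) + 20949)*(30980 + 32824) = ((4 - 1*(-139) - √((-166)² + (-139)²)) + 20949)*(30980 + 32824) = ((4 + 139 - √(27556 + 19321)) + 20949)*63804 = ((4 + 139 - √46877) + 20949)*63804 = ((143 - √46877) + 20949)*63804 = (21092 - √46877)*63804 = 1345753968 - 63804*√46877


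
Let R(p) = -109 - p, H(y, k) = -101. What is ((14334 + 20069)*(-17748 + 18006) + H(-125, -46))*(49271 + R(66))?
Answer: 435769860808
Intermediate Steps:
((14334 + 20069)*(-17748 + 18006) + H(-125, -46))*(49271 + R(66)) = ((14334 + 20069)*(-17748 + 18006) - 101)*(49271 + (-109 - 1*66)) = (34403*258 - 101)*(49271 + (-109 - 66)) = (8875974 - 101)*(49271 - 175) = 8875873*49096 = 435769860808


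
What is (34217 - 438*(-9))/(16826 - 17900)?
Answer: -38159/1074 ≈ -35.530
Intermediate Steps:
(34217 - 438*(-9))/(16826 - 17900) = (34217 + 3942)/(-1074) = 38159*(-1/1074) = -38159/1074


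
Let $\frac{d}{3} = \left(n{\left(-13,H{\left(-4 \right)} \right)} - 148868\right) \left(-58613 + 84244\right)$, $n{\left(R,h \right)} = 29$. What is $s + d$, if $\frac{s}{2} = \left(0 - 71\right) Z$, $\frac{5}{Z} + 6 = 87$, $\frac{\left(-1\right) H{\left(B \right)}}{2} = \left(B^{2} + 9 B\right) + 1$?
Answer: $- \frac{927018856097}{81} \approx -1.1445 \cdot 10^{10}$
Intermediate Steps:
$H{\left(B \right)} = -2 - 18 B - 2 B^{2}$ ($H{\left(B \right)} = - 2 \left(\left(B^{2} + 9 B\right) + 1\right) = - 2 \left(1 + B^{2} + 9 B\right) = -2 - 18 B - 2 B^{2}$)
$Z = \frac{5}{81}$ ($Z = \frac{5}{-6 + 87} = \frac{5}{81} \approx 0.061728$)
$s = - \frac{710}{81}$ ($s = 2 \left(0 - 71\right) \frac{5}{81} = 2 \left(\left(-71\right) \frac{5}{81}\right) = 2 \left(- \frac{355}{81}\right) = - \frac{710}{81} \approx -8.7654$)
$d = -11444677227$ ($d = 3 \left(29 - 148868\right) \left(-58613 + 84244\right) = 3 \left(\left(-148839\right) 25631\right) = 3 \left(-3814892409\right) = -11444677227$)
$s + d = - \frac{710}{81} - 11444677227 = - \frac{927018856097}{81}$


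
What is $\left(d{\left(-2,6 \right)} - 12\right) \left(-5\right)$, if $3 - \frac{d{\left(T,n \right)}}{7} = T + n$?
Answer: $95$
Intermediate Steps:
$d{\left(T,n \right)} = 21 - 7 T - 7 n$ ($d{\left(T,n \right)} = 21 - 7 \left(T + n\right) = 21 - \left(7 T + 7 n\right) = 21 - 7 T - 7 n$)
$\left(d{\left(-2,6 \right)} - 12\right) \left(-5\right) = \left(\left(21 - -14 - 42\right) - 12\right) \left(-5\right) = \left(\left(21 + 14 - 42\right) - 12\right) \left(-5\right) = \left(-7 - 12\right) \left(-5\right) = \left(-19\right) \left(-5\right) = 95$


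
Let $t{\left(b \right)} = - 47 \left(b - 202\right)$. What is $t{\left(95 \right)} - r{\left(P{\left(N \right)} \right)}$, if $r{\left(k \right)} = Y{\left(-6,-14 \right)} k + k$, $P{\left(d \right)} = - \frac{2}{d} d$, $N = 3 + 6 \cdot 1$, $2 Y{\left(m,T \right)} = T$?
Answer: $5017$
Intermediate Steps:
$Y{\left(m,T \right)} = \frac{T}{2}$
$N = 9$ ($N = 3 + 6 = 9$)
$P{\left(d \right)} = -2$
$r{\left(k \right)} = - 6 k$ ($r{\left(k \right)} = \frac{1}{2} \left(-14\right) k + k = - 7 k + k = - 6 k$)
$t{\left(b \right)} = 9494 - 47 b$ ($t{\left(b \right)} = - 47 \left(-202 + b\right) = 9494 - 47 b$)
$t{\left(95 \right)} - r{\left(P{\left(N \right)} \right)} = \left(9494 - 4465\right) - \left(-6\right) \left(-2\right) = \left(9494 - 4465\right) - 12 = 5029 - 12 = 5017$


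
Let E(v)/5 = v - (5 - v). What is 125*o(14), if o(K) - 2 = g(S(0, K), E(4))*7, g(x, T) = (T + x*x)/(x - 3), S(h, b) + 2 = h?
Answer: -3075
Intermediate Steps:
S(h, b) = -2 + h
E(v) = -25 + 10*v (E(v) = 5*(v - (5 - v)) = 5*(v + (-5 + v)) = 5*(-5 + 2*v) = -25 + 10*v)
g(x, T) = (T + x²)/(-3 + x)
o(K) = -123/5 (o(K) = 2 + (((-25 + 10*4) + (-2 + 0)²)/(-3 + (-2 + 0)))*7 = 2 + (((-25 + 40) + (-2)²)/(-3 - 2))*7 = 2 + ((15 + 4)/(-5))*7 = 2 - ⅕*19*7 = 2 - 19/5*7 = 2 - 133/5 = -123/5)
125*o(14) = 125*(-123/5) = -3075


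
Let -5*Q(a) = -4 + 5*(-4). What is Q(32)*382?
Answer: 9168/5 ≈ 1833.6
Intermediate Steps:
Q(a) = 24/5 (Q(a) = -(-4 + 5*(-4))/5 = -(-4 - 20)/5 = -1/5*(-24) = 24/5)
Q(32)*382 = (24/5)*382 = 9168/5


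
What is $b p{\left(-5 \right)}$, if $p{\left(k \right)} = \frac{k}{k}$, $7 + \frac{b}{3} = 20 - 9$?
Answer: $12$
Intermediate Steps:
$b = 12$ ($b = -21 + 3 \left(20 - 9\right) = -21 + 3 \cdot 11 = -21 + 33 = 12$)
$p{\left(k \right)} = 1$
$b p{\left(-5 \right)} = 12 \cdot 1 = 12$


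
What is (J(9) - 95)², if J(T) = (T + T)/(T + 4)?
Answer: 1481089/169 ≈ 8763.8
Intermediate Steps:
J(T) = 2*T/(4 + T) (J(T) = (2*T)/(4 + T) = 2*T/(4 + T))
(J(9) - 95)² = (2*9/(4 + 9) - 95)² = (2*9/13 - 95)² = (2*9*(1/13) - 95)² = (18/13 - 95)² = (-1217/13)² = 1481089/169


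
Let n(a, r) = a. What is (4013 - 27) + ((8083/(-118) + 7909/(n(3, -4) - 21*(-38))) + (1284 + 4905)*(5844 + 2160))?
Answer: 79364174765/1602 ≈ 4.9541e+7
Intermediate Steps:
(4013 - 27) + ((8083/(-118) + 7909/(n(3, -4) - 21*(-38))) + (1284 + 4905)*(5844 + 2160)) = (4013 - 27) + ((8083/(-118) + 7909/(3 - 21*(-38))) + (1284 + 4905)*(5844 + 2160)) = 3986 + ((8083*(-1/118) + 7909/(3 + 798)) + 6189*8004) = 3986 + ((-137/2 + 7909/801) + 49536756) = 3986 + (-93919/1602 + 49536756) = 3986 + 79357789193/1602 = 79364174765/1602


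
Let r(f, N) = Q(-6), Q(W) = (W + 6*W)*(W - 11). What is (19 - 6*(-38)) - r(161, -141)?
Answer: -467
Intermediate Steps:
Q(W) = 7*W*(-11 + W) (Q(W) = (7*W)*(-11 + W) = 7*W*(-11 + W))
r(f, N) = 714 (r(f, N) = 7*(-6)*(-11 - 6) = 7*(-6)*(-17) = 714)
(19 - 6*(-38)) - r(161, -141) = (19 - 6*(-38)) - 1*714 = (19 + 228) - 714 = 247 - 714 = -467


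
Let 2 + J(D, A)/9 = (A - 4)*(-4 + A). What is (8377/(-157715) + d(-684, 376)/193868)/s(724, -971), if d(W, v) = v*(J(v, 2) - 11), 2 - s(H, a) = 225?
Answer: 302231589/1704605957815 ≈ 0.00017730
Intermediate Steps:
J(D, A) = -18 + 9*(-4 + A)² (J(D, A) = -18 + 9*((A - 4)*(-4 + A)) = -18 + 9*((-4 + A)*(-4 + A)) = -18 + 9*(-4 + A)²)
s(H, a) = -223 (s(H, a) = 2 - 1*225 = 2 - 225 = -223)
d(W, v) = 7*v (d(W, v) = v*((-18 + 9*(-4 + 2)²) - 11) = v*((-18 + 9*(-2)²) - 11) = v*((-18 + 9*4) - 11) = v*((-18 + 36) - 11) = v*(18 - 11) = v*7 = 7*v)
(8377/(-157715) + d(-684, 376)/193868)/s(724, -971) = (8377/(-157715) + (7*376)/193868)/(-223) = (8377*(-1/157715) + 2632*(1/193868))*(-1/223) = (-8377/157715 + 658/48467)*(-1/223) = -302231589/7643972905*(-1/223) = 302231589/1704605957815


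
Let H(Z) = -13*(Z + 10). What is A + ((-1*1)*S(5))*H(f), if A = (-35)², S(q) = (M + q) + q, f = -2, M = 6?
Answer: 2889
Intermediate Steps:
H(Z) = -130 - 13*Z (H(Z) = -13*(10 + Z) = -130 - 13*Z)
S(q) = 6 + 2*q (S(q) = (6 + q) + q = 6 + 2*q)
A = 1225
A + ((-1*1)*S(5))*H(f) = 1225 + ((-1*1)*(6 + 2*5))*(-130 - 13*(-2)) = 1225 + (-(6 + 10))*(-130 + 26) = 1225 - 1*16*(-104) = 1225 - 16*(-104) = 1225 + 1664 = 2889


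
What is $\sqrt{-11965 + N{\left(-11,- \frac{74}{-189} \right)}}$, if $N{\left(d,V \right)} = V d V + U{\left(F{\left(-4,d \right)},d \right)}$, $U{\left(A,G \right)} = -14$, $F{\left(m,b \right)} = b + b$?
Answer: $\frac{i \sqrt{427962095}}{189} \approx 109.46 i$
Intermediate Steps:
$F{\left(m,b \right)} = 2 b$
$N{\left(d,V \right)} = -14 + d V^{2}$ ($N{\left(d,V \right)} = V d V - 14 = d V^{2} - 14 = -14 + d V^{2}$)
$\sqrt{-11965 + N{\left(-11,- \frac{74}{-189} \right)}} = \sqrt{-11965 - \left(14 + 11 \left(- \frac{74}{-189}\right)^{2}\right)} = \sqrt{-11965 - \left(14 + 11 \left(\left(-74\right) \left(- \frac{1}{189}\right)\right)^{2}\right)} = \sqrt{-11965 - \left(14 + 11 \left(\frac{74}{189}\right)^{2}\right)} = \sqrt{-11965 - \frac{560330}{35721}} = \sqrt{- \frac{427962095}{35721}} = \frac{i \sqrt{427962095}}{189}$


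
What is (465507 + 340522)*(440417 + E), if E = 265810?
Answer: 569239442583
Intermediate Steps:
(465507 + 340522)*(440417 + E) = (465507 + 340522)*(440417 + 265810) = 806029*706227 = 569239442583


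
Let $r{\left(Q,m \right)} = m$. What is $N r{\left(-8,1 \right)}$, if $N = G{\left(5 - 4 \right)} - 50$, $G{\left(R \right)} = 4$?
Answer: $-46$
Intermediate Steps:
$N = -46$ ($N = 4 - 50 = -46$)
$N r{\left(-8,1 \right)} = \left(-46\right) 1 = -46$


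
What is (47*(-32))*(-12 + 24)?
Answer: -18048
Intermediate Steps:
(47*(-32))*(-12 + 24) = -1504*12 = -18048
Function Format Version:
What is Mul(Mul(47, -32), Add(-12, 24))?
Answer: -18048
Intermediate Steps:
Mul(Mul(47, -32), Add(-12, 24)) = Mul(-1504, 12) = -18048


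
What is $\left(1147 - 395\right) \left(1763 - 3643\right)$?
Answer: $-1413760$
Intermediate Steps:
$\left(1147 - 395\right) \left(1763 - 3643\right) = 752 \left(-1880\right) = -1413760$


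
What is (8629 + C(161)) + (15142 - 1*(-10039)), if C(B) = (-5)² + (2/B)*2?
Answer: 5447439/161 ≈ 33835.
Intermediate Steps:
C(B) = 25 + 4/B
(8629 + C(161)) + (15142 - 1*(-10039)) = (8629 + (25 + 4/161)) + (15142 - 1*(-10039)) = (8629 + (25 + 4*(1/161))) + (15142 + 10039) = (8629 + (25 + 4/161)) + 25181 = (8629 + 4029/161) + 25181 = 1393298/161 + 25181 = 5447439/161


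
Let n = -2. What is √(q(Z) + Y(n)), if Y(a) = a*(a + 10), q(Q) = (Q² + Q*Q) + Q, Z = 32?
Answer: 4*√129 ≈ 45.431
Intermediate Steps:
q(Q) = Q + 2*Q² (q(Q) = (Q² + Q²) + Q = 2*Q² + Q = Q + 2*Q²)
Y(a) = a*(10 + a)
√(q(Z) + Y(n)) = √(32*(1 + 2*32) - 2*(10 - 2)) = √(32*(1 + 64) - 2*8) = √(32*65 - 16) = √(2080 - 16) = √2064 = 4*√129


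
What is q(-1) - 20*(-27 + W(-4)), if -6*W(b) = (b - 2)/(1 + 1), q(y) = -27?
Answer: 503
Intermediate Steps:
W(b) = ⅙ - b/12 (W(b) = -(b - 2)/(6*(1 + 1)) = -(-2 + b)/(6*2) = -(-1 + b/2)/6 = ⅙ - b/12)
q(-1) - 20*(-27 + W(-4)) = -27 - 20*(-27 + (⅙ - 1/12*(-4))) = -27 - 20*(-27 + (⅙ + ⅓)) = -27 - 20*(-27 + ½) = -27 - 20*(-53/2) = -27 + 530 = 503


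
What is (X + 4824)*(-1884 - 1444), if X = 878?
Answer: -18976256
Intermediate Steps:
(X + 4824)*(-1884 - 1444) = (878 + 4824)*(-1884 - 1444) = 5702*(-3328) = -18976256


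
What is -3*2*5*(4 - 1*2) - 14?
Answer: -74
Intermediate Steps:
-3*2*5*(4 - 1*2) - 14 = -30*(4 - 2) - 14 = -30*2 - 14 = -3*20 - 14 = -60 - 14 = -74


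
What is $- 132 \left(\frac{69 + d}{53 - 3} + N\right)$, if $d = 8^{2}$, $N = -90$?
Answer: $\frac{288222}{25} \approx 11529.0$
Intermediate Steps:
$d = 64$
$- 132 \left(\frac{69 + d}{53 - 3} + N\right) = - 132 \left(\frac{69 + 64}{53 - 3} - 90\right) = - 132 \left(\frac{133}{50} - 90\right) = \left(-132\right) \left(- \frac{4367}{50}\right) = \frac{288222}{25}$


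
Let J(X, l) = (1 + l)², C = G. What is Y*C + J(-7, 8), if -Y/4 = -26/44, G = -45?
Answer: -279/11 ≈ -25.364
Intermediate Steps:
Y = 26/11 (Y = -(-104)/44 = -4*(-13/22) = 26/11 ≈ 2.3636)
C = -45
Y*C + J(-7, 8) = (26/11)*(-45) + (1 + 8)² = -1170/11 + 9² = -1170/11 + 81 = -279/11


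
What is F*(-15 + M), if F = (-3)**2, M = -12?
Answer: -243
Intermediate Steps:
F = 9
F*(-15 + M) = 9*(-15 - 12) = 9*(-27) = -243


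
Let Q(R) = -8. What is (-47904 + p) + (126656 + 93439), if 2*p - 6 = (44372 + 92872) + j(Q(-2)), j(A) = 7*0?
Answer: 240816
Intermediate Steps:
j(A) = 0
p = 68625 (p = 3 + ((44372 + 92872) + 0)/2 = 3 + (137244 + 0)/2 = 3 + (½)*137244 = 3 + 68622 = 68625)
(-47904 + p) + (126656 + 93439) = (-47904 + 68625) + (126656 + 93439) = 20721 + 220095 = 240816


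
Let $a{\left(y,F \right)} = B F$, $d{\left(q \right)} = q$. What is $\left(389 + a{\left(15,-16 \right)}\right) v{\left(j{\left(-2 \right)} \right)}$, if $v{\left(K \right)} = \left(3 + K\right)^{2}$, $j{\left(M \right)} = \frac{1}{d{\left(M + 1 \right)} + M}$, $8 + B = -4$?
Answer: $\frac{37184}{9} \approx 4131.6$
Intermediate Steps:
$B = -12$ ($B = -8 - 4 = -12$)
$a{\left(y,F \right)} = - 12 F$
$j{\left(M \right)} = \frac{1}{1 + 2 M}$ ($j{\left(M \right)} = \frac{1}{\left(M + 1\right) + M} = \frac{1}{\left(1 + M\right) + M} = \frac{1}{1 + 2 M}$)
$\left(389 + a{\left(15,-16 \right)}\right) v{\left(j{\left(-2 \right)} \right)} = \left(389 - -192\right) \left(3 + \frac{1}{1 + 2 \left(-2\right)}\right)^{2} = \left(389 + 192\right) \left(3 + \frac{1}{1 - 4}\right)^{2} = 581 \left(3 + \frac{1}{-3}\right)^{2} = 581 \left(3 - \frac{1}{3}\right)^{2} = 581 \left(\frac{8}{3}\right)^{2} = 581 \cdot \frac{64}{9} = \frac{37184}{9}$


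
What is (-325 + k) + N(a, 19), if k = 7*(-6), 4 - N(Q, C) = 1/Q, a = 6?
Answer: -2179/6 ≈ -363.17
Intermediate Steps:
N(Q, C) = 4 - 1/Q
k = -42
(-325 + k) + N(a, 19) = (-325 - 42) + (4 - 1/6) = -367 + (4 - 1*⅙) = -367 + (4 - ⅙) = -367 + 23/6 = -2179/6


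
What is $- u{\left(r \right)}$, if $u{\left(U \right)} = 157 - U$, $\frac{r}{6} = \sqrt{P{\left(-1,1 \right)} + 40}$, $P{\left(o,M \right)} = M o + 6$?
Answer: $-157 + 18 \sqrt{5} \approx -116.75$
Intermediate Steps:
$P{\left(o,M \right)} = 6 + M o$
$r = 18 \sqrt{5}$ ($r = 6 \sqrt{\left(6 + 1 \left(-1\right)\right) + 40} = 6 \sqrt{\left(6 - 1\right) + 40} = 6 \sqrt{5 + 40} = 6 \sqrt{45} = 6 \cdot 3 \sqrt{5} = 18 \sqrt{5} \approx 40.249$)
$- u{\left(r \right)} = - (157 - 18 \sqrt{5}) = -157 + 18 \sqrt{5}$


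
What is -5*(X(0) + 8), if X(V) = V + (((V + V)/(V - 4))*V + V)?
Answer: -40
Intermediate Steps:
X(V) = 2*V + 2*V²/(-4 + V) (X(V) = V + (((2*V)/(-4 + V))*V + V) = V + ((2*V/(-4 + V))*V + V) = V + (2*V²/(-4 + V) + V) = V + (V + 2*V²/(-4 + V)) = 2*V + 2*V²/(-4 + V))
-5*(X(0) + 8) = -5*(4*0*(-2 + 0)/(-4 + 0) + 8) = -5*(4*0*(-2)/(-4) + 8) = -5*(4*0*(-¼)*(-2) + 8) = -5*(0 + 8) = -5*8 = -40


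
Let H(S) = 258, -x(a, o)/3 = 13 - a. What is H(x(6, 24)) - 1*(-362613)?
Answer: 362871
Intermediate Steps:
x(a, o) = -39 + 3*a (x(a, o) = -3*(13 - a) = -39 + 3*a)
H(x(6, 24)) - 1*(-362613) = 258 - 1*(-362613) = 258 + 362613 = 362871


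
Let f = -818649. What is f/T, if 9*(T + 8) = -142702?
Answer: 7367841/142774 ≈ 51.605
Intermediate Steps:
T = -142774/9 (T = -8 + (⅑)*(-142702) = -8 - 142702/9 = -142774/9 ≈ -15864.)
f/T = -818649/(-142774/9) = -818649*(-9/142774) = 7367841/142774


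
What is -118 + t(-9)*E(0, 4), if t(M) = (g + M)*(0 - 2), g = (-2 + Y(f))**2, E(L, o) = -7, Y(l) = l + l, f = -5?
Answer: 1772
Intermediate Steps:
Y(l) = 2*l
g = 144 (g = (-2 + 2*(-5))**2 = (-2 - 10)**2 = (-12)**2 = 144)
t(M) = -288 - 2*M (t(M) = (144 + M)*(0 - 2) = (144 + M)*(-2) = -288 - 2*M)
-118 + t(-9)*E(0, 4) = -118 + (-288 - 2*(-9))*(-7) = -118 + (-288 + 18)*(-7) = -118 - 270*(-7) = -118 + 1890 = 1772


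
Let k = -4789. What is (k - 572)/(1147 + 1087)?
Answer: -5361/2234 ≈ -2.3997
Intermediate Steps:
(k - 572)/(1147 + 1087) = (-4789 - 572)/(1147 + 1087) = -5361/2234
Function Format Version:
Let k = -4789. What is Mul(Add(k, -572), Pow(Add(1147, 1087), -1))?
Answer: Rational(-5361, 2234) ≈ -2.3997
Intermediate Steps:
Mul(Add(k, -572), Pow(Add(1147, 1087), -1)) = Mul(Add(-4789, -572), Pow(Add(1147, 1087), -1)) = Mul(-5361, Pow(2234, -1)) = Mul(-5361, Rational(1, 2234)) = Rational(-5361, 2234)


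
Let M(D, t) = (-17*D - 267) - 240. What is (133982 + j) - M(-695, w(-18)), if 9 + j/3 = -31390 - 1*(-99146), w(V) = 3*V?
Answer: 325915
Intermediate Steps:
j = 203241 (j = -27 + 3*(-31390 - 1*(-99146)) = -27 + 3*(-31390 + 99146) = -27 + 3*67756 = -27 + 203268 = 203241)
M(D, t) = -507 - 17*D (M(D, t) = (-267 - 17*D) - 240 = -507 - 17*D)
(133982 + j) - M(-695, w(-18)) = (133982 + 203241) - (-507 - 17*(-695)) = 337223 - (-507 + 11815) = 337223 - 1*11308 = 337223 - 11308 = 325915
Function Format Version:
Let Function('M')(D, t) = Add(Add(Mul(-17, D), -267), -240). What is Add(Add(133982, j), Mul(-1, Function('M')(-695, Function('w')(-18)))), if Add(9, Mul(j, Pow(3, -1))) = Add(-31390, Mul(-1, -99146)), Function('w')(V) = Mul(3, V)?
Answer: 325915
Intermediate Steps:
j = 203241 (j = Add(-27, Mul(3, Add(-31390, Mul(-1, -99146)))) = Add(-27, Mul(3, Add(-31390, 99146))) = Add(-27, Mul(3, 67756)) = Add(-27, 203268) = 203241)
Function('M')(D, t) = Add(-507, Mul(-17, D)) (Function('M')(D, t) = Add(Add(-267, Mul(-17, D)), -240) = Add(-507, Mul(-17, D)))
Add(Add(133982, j), Mul(-1, Function('M')(-695, Function('w')(-18)))) = Add(Add(133982, 203241), Mul(-1, Add(-507, Mul(-17, -695)))) = Add(337223, Mul(-1, Add(-507, 11815))) = Add(337223, Mul(-1, 11308)) = Add(337223, -11308) = 325915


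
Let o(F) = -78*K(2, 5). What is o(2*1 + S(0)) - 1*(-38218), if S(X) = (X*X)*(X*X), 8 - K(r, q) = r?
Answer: 37750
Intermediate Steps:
K(r, q) = 8 - r
S(X) = X⁴ (S(X) = X²*X² = X⁴)
o(F) = -468 (o(F) = -78*(8 - 1*2) = -78*(8 - 2) = -78*6 = -468)
o(2*1 + S(0)) - 1*(-38218) = -468 - 1*(-38218) = -468 + 38218 = 37750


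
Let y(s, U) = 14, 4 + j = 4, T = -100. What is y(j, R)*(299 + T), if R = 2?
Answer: 2786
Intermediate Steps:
j = 0 (j = -4 + 4 = 0)
y(j, R)*(299 + T) = 14*(299 - 100) = 14*199 = 2786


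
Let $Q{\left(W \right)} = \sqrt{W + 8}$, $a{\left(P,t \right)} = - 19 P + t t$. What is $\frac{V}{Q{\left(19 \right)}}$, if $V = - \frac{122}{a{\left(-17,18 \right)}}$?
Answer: $- \frac{122 \sqrt{3}}{5823} \approx -0.036289$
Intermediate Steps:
$a{\left(P,t \right)} = t^{2} - 19 P$ ($a{\left(P,t \right)} = - 19 P + t^{2} = t^{2} - 19 P$)
$Q{\left(W \right)} = \sqrt{8 + W}$
$V = - \frac{122}{647}$ ($V = - \frac{122}{18^{2} - -323} = - \frac{122}{324 + 323} = - \frac{122}{647} \approx -0.18856$)
$\frac{V}{Q{\left(19 \right)}} = - \frac{122}{647 \sqrt{8 + 19}} = - \frac{122}{647 \sqrt{27}} = - \frac{122}{647 \cdot 3 \sqrt{3}} = - \frac{122 \frac{\sqrt{3}}{9}}{647} = - \frac{122 \sqrt{3}}{5823}$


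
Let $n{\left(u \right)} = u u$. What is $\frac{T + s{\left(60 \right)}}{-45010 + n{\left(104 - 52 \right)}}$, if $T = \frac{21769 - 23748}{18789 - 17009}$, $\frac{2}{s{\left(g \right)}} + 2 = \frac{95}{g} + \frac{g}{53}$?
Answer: $- \frac{272743}{6852725880} \approx -3.9801 \cdot 10^{-5}$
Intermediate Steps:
$s{\left(g \right)} = \frac{2}{-2 + \frac{95}{g} + \frac{g}{53}}$ ($s{\left(g \right)} = \frac{2}{-2 + \left(\frac{95}{g} + \frac{g}{53}\right)} = \frac{2}{-2 + \frac{95}{g} + \frac{g}{53}}$)
$n{\left(u \right)} = u^{2}$
$T = - \frac{1979}{1780} \approx -1.1118$
$\frac{T + s{\left(60 \right)}}{-45010 + n{\left(104 - 52 \right)}} = \frac{- \frac{1979}{1780} + 106 \cdot 60 \frac{1}{5035 + 60^{2} - 6360}}{-45010 + \left(104 - 52\right)^{2}} = \frac{- \frac{1979}{1780} + 106 \cdot 60 \frac{1}{5035 + 3600 - 6360}}{-45010 + \left(104 - 52\right)^{2}} = \frac{- \frac{1979}{1780} + 106 \cdot 60 \cdot \frac{1}{2275}}{-45010 + 52^{2}} = \frac{- \frac{1979}{1780} + 106 \cdot 60 \cdot \frac{1}{2275}}{-45010 + 2704} = \frac{- \frac{1979}{1780} + \frac{1272}{455}}{-42306} = \frac{272743}{161980} \left(- \frac{1}{42306}\right) = - \frac{272743}{6852725880}$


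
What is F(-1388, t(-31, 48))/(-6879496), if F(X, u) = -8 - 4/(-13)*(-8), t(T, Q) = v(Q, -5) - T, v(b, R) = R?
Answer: 17/11179181 ≈ 1.5207e-6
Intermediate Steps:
t(T, Q) = -5 - T
F(X, u) = -136/13 (F(X, u) = -8 - 4*(-1/13)*(-8) = -8 + (4/13)*(-8) = -8 - 32/13 = -136/13)
F(-1388, t(-31, 48))/(-6879496) = -136/13/(-6879496) = -136/13*(-1/6879496) = 17/11179181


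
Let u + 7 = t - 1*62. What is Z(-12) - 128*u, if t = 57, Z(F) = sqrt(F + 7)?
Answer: 1536 + I*sqrt(5) ≈ 1536.0 + 2.2361*I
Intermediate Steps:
Z(F) = sqrt(7 + F)
u = -12 (u = -7 + (57 - 1*62) = -7 + (57 - 62) = -7 - 5 = -12)
Z(-12) - 128*u = sqrt(7 - 12) - 128*(-12) = sqrt(-5) + 1536 = I*sqrt(5) + 1536 = 1536 + I*sqrt(5)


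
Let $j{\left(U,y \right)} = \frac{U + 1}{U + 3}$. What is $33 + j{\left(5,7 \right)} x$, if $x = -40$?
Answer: $3$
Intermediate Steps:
$j{\left(U,y \right)} = \frac{1 + U}{3 + U}$
$33 + j{\left(5,7 \right)} x = 33 + \frac{1 + 5}{3 + 5} \left(-40\right) = 33 + \frac{1}{8} \cdot 6 \left(-40\right) = 33 + \frac{3}{4} \left(-40\right) = 33 - 30 = 3$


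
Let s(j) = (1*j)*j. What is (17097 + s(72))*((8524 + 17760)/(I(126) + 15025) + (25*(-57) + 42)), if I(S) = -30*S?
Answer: -345924801831/11245 ≈ -3.0763e+7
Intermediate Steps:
s(j) = j² (s(j) = j*j = j²)
(17097 + s(72))*((8524 + 17760)/(I(126) + 15025) + (25*(-57) + 42)) = (17097 + 72²)*((8524 + 17760)/(-30*126 + 15025) + (25*(-57) + 42)) = (17097 + 5184)*(26284/(-3780 + 15025) + (-1425 + 42)) = 22281*(26284/11245 - 1383) = 22281*(-15525551/11245) = -345924801831/11245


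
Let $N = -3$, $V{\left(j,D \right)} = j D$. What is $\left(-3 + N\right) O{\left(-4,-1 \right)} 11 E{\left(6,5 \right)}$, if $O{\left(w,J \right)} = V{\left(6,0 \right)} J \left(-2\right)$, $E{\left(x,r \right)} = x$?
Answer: $0$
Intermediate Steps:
$V{\left(j,D \right)} = D j$
$O{\left(w,J \right)} = 0$ ($O{\left(w,J \right)} = 0 \cdot 6 J \left(-2\right) = 0 J \left(-2\right) = 0 \left(-2\right) = 0$)
$\left(-3 + N\right) O{\left(-4,-1 \right)} 11 E{\left(6,5 \right)} = \left(-3 - 3\right) 0 \cdot 11 \cdot 6 = \left(-6\right) 0 \cdot 11 \cdot 6 = 0 \cdot 11 \cdot 6 = 0 \cdot 6 = 0$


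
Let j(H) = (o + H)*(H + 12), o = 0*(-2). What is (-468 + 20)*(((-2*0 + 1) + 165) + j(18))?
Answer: -316288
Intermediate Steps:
o = 0
j(H) = H*(12 + H) (j(H) = (0 + H)*(H + 12) = H*(12 + H))
(-468 + 20)*(((-2*0 + 1) + 165) + j(18)) = (-468 + 20)*(((-2*0 + 1) + 165) + 18*(12 + 18)) = -448*(((0 + 1) + 165) + 18*30) = -448*((1 + 165) + 540) = -448*(166 + 540) = -448*706 = -316288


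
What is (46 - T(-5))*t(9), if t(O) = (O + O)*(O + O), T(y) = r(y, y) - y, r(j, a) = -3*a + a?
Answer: 10044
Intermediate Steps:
r(j, a) = -2*a
T(y) = -3*y (T(y) = -2*y - y = -3*y)
t(O) = 4*O**2 (t(O) = (2*O)*(2*O) = 4*O**2)
(46 - T(-5))*t(9) = (46 - (-3)*(-5))*(4*9**2) = (46 - 1*15)*(4*81) = (46 - 15)*324 = 31*324 = 10044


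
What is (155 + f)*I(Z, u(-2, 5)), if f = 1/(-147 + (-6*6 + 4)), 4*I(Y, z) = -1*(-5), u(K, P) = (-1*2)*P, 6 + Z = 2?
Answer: 34680/179 ≈ 193.74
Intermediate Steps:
Z = -4 (Z = -6 + 2 = -4)
u(K, P) = -2*P
I(Y, z) = 5/4 (I(Y, z) = (-1*(-5))/4 = (¼)*5 = 5/4)
f = -1/179 (f = 1/(-147 + (-36 + 4)) = 1/(-147 - 32) = 1/(-179) = -1/179 ≈ -0.0055866)
(155 + f)*I(Z, u(-2, 5)) = (155 - 1/179)*(5/4) = (27744/179)*(5/4) = 34680/179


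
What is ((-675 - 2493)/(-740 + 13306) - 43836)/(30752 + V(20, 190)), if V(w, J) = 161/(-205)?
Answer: -18820583420/13202675239 ≈ -1.4255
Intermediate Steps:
V(w, J) = -161/205 (V(w, J) = 161*(-1/205) = -161/205)
((-675 - 2493)/(-740 + 13306) - 43836)/(30752 + V(20, 190)) = ((-675 - 2493)/(-740 + 13306) - 43836)/(30752 - 161/205) = (-3168/12566 - 43836)/(6303999/205) = (-3168*1/12566 - 43836)*(205/6303999) = (-1584/6283 - 43836)*(205/6303999) = -275423172/6283*205/6303999 = -18820583420/13202675239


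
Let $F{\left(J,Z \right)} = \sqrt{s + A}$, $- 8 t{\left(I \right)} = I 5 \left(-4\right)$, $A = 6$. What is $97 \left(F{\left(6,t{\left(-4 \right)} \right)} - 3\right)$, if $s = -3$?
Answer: $-291 + 97 \sqrt{3} \approx -122.99$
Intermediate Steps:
$t{\left(I \right)} = \frac{5 I}{2}$ ($t{\left(I \right)} = - \frac{I 5 \left(-4\right)}{8} = - \frac{5 I \left(-4\right)}{8} = - \frac{\left(-20\right) I}{8} = \frac{5 I}{2}$)
$F{\left(J,Z \right)} = \sqrt{3}$ ($F{\left(J,Z \right)} = \sqrt{-3 + 6} = \sqrt{3}$)
$97 \left(F{\left(6,t{\left(-4 \right)} \right)} - 3\right) = 97 \left(\sqrt{3} - 3\right) = 97 \left(-3 + \sqrt{3}\right) = -291 + 97 \sqrt{3}$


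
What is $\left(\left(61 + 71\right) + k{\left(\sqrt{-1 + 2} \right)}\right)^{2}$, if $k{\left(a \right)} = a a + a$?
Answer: $17956$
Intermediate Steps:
$k{\left(a \right)} = a + a^{2}$ ($k{\left(a \right)} = a^{2} + a = a + a^{2}$)
$\left(\left(61 + 71\right) + k{\left(\sqrt{-1 + 2} \right)}\right)^{2} = \left(\left(61 + 71\right) + \sqrt{-1 + 2} \left(1 + \sqrt{-1 + 2}\right)\right)^{2} = \left(132 + \sqrt{1} \left(1 + \sqrt{1}\right)\right)^{2} = \left(132 + 1 \left(1 + 1\right)\right)^{2} = \left(132 + 1 \cdot 2\right)^{2} = \left(132 + 2\right)^{2} = 134^{2} = 17956$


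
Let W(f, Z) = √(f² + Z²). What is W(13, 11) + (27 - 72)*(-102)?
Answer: 4590 + √290 ≈ 4607.0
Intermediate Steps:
W(f, Z) = √(Z² + f²)
W(13, 11) + (27 - 72)*(-102) = √(11² + 13²) + (27 - 72)*(-102) = √(121 + 169) - 45*(-102) = √290 + 4590 = 4590 + √290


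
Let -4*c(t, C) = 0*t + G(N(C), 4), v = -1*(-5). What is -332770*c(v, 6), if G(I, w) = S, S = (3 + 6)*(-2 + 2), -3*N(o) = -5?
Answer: 0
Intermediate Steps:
N(o) = 5/3 (N(o) = -⅓*(-5) = 5/3)
v = 5
S = 0 (S = 9*0 = 0)
G(I, w) = 0
c(t, C) = 0 (c(t, C) = -(0*t + 0)/4 = -(0 + 0)/4 = -¼*0 = 0)
-332770*c(v, 6) = -332770*0 = 0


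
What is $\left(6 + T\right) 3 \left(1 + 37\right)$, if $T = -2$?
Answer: $456$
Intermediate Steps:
$\left(6 + T\right) 3 \left(1 + 37\right) = \left(6 - 2\right) 3 \left(1 + 37\right) = 4 \cdot 3 \cdot 38 = 12 \cdot 38 = 456$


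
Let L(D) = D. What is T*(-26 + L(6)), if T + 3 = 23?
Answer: -400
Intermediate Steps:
T = 20 (T = -3 + 23 = 20)
T*(-26 + L(6)) = 20*(-26 + 6) = 20*(-20) = -400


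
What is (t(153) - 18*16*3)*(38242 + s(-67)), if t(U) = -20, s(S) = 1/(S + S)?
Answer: -2264996734/67 ≈ -3.3806e+7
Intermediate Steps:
s(S) = 1/(2*S)
(t(153) - 18*16*3)*(38242 + s(-67)) = (-20 - 18*16*3)*(38242 + (½)/(-67)) = (-20 - 288*3)*(38242 + (½)*(-1/67)) = (-20 - 864)*(38242 - 1/134) = -884*5124427/134 = -2264996734/67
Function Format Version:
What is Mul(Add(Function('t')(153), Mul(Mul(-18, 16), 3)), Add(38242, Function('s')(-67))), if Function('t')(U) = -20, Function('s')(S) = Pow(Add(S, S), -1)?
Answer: Rational(-2264996734, 67) ≈ -3.3806e+7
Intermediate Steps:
Function('s')(S) = Mul(Rational(1, 2), Pow(S, -1)) (Function('s')(S) = Pow(Mul(2, S), -1) = Mul(Rational(1, 2), Pow(S, -1)))
Mul(Add(Function('t')(153), Mul(Mul(-18, 16), 3)), Add(38242, Function('s')(-67))) = Mul(Add(-20, Mul(Mul(-18, 16), 3)), Add(38242, Mul(Rational(1, 2), Pow(-67, -1)))) = Mul(Add(-20, Mul(-288, 3)), Add(38242, Mul(Rational(1, 2), Rational(-1, 67)))) = Mul(Add(-20, -864), Add(38242, Rational(-1, 134))) = Mul(-884, Rational(5124427, 134)) = Rational(-2264996734, 67)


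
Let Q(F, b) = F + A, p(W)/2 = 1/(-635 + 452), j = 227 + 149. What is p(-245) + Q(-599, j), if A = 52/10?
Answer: -543337/915 ≈ -593.81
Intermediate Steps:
A = 26/5 (A = 52*(⅒) = 26/5 ≈ 5.2000)
j = 376
p(W) = -2/183 (p(W) = 2/(-635 + 452) = 2/(-183) = 2*(-1/183) = -2/183)
Q(F, b) = 26/5 + F (Q(F, b) = F + 26/5 = 26/5 + F)
p(-245) + Q(-599, j) = -2/183 + (26/5 - 599) = -2/183 - 2969/5 = -543337/915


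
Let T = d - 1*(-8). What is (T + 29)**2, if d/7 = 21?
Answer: 33856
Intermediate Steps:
d = 147 (d = 7*21 = 147)
T = 155 (T = 147 - 1*(-8) = 147 + 8 = 155)
(T + 29)**2 = (155 + 29)**2 = 184**2 = 33856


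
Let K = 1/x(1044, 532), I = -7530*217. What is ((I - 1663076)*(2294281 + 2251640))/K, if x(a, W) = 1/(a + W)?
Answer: -7494146243103/788 ≈ -9.5103e+9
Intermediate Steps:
x(a, W) = 1/(W + a)
I = -1634010
K = 1576 (K = 1/(1/(532 + 1044)) = 1/(1/1576) = 1576)
((I - 1663076)*(2294281 + 2251640))/K = ((-1634010 - 1663076)*(2294281 + 2251640))/1576 = -3297086*4545921*(1/1576) = -14988292486206*1/1576 = -7494146243103/788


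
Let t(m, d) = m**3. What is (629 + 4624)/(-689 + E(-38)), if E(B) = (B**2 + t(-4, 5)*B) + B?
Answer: 5253/3149 ≈ 1.6681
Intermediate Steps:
E(B) = B**2 - 63*B (E(B) = (B**2 + (-4)**3*B) + B = (B**2 - 64*B) + B = B**2 - 63*B)
(629 + 4624)/(-689 + E(-38)) = (629 + 4624)/(-689 - 38*(-63 - 38)) = 5253/(-689 - 38*(-101)) = 5253/(-689 + 3838) = 5253/3149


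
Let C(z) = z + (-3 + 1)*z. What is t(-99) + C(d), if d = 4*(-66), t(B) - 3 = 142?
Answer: 409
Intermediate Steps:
t(B) = 145 (t(B) = 3 + 142 = 145)
d = -264
C(z) = -z (C(z) = z - 2*z = -z)
t(-99) + C(d) = 145 - 1*(-264) = 145 + 264 = 409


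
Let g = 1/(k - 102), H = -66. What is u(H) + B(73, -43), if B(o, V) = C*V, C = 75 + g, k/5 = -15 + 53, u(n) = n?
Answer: -289651/88 ≈ -3291.5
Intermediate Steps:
k = 190 (k = 5*(-15 + 53) = 5*38 = 190)
g = 1/88 (g = 1/(190 - 102) = 1/88 ≈ 0.011364)
C = 6601/88 (C = 75 + 1/88 = 6601/88 ≈ 75.011)
B(o, V) = 6601*V/88
u(H) + B(73, -43) = -66 + (6601/88)*(-43) = -66 - 283843/88 = -289651/88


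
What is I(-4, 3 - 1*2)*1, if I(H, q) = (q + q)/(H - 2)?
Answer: -⅓ ≈ -0.33333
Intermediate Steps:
I(H, q) = 2*q/(-2 + H) (I(H, q) = (2*q)/(-2 + H) = 2*q/(-2 + H))
I(-4, 3 - 1*2)*1 = (2*(3 - 1*2)/(-2 - 4))*1 = (2*(3 - 2)/(-6))*1 = (2*1*(-⅙))*1 = -⅓*1 = -⅓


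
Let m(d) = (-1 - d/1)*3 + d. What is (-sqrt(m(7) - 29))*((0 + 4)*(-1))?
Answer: 4*I*sqrt(46) ≈ 27.129*I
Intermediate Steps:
m(d) = -3 - 2*d (m(d) = (-1 - d)*3 + d = (-3 - 3*d) + d = -3 - 2*d)
(-sqrt(m(7) - 29))*((0 + 4)*(-1)) = (-sqrt((-3 - 2*7) - 29))*((0 + 4)*(-1)) = (-sqrt((-3 - 14) - 29))*(4*(-1)) = -sqrt(-17 - 29)*(-4) = -sqrt(-46)*(-4) = -I*sqrt(46)*(-4) = 4*I*sqrt(46)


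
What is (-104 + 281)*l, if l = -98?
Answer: -17346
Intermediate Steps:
(-104 + 281)*l = (-104 + 281)*(-98) = 177*(-98) = -17346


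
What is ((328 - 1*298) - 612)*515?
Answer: -299730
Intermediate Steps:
((328 - 1*298) - 612)*515 = ((328 - 298) - 612)*515 = (30 - 612)*515 = -582*515 = -299730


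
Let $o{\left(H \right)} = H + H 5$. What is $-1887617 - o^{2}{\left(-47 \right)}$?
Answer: $-1967141$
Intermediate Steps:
$o{\left(H \right)} = 6 H$ ($o{\left(H \right)} = H + 5 H = 6 H$)
$-1887617 - o^{2}{\left(-47 \right)} = -1887617 - \left(6 \left(-47\right)\right)^{2} = -1887617 - \left(-282\right)^{2} = -1887617 - 79524 = -1967141$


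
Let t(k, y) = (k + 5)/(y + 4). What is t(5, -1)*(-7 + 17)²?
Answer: 1000/3 ≈ 333.33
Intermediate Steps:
t(k, y) = (5 + k)/(4 + y)
t(5, -1)*(-7 + 17)² = ((5 + 5)/(4 - 1))*(-7 + 17)² = (10/3)*10² = ((⅓)*10)*100 = (10/3)*100 = 1000/3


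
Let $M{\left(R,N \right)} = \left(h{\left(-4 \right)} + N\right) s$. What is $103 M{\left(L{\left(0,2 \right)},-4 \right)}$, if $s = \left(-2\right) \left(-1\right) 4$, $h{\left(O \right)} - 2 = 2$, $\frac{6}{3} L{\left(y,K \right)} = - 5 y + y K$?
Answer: $0$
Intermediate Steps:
$L{\left(y,K \right)} = - \frac{5 y}{2} + \frac{K y}{2}$ ($L{\left(y,K \right)} = \frac{- 5 y + y K}{2} = \frac{- 5 y + K y}{2} = - \frac{5 y}{2} + \frac{K y}{2}$)
$h{\left(O \right)} = 4$ ($h{\left(O \right)} = 2 + 2 = 4$)
$s = 8$ ($s = 2 \cdot 4 = 8$)
$M{\left(R,N \right)} = 32 + 8 N$ ($M{\left(R,N \right)} = \left(4 + N\right) 8 = 32 + 8 N$)
$103 M{\left(L{\left(0,2 \right)},-4 \right)} = 103 \left(32 + 8 \left(-4\right)\right) = 103 \left(32 - 32\right) = 103 \cdot 0 = 0$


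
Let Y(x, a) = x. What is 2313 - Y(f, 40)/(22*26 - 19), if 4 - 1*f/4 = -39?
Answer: 1278917/553 ≈ 2312.7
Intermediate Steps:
f = 172 (f = 16 - 4*(-39) = 16 + 156 = 172)
2313 - Y(f, 40)/(22*26 - 19) = 2313 - 172/(22*26 - 19) = 2313 - 172/(572 - 19) = 2313 - 172/553 = 1278917/553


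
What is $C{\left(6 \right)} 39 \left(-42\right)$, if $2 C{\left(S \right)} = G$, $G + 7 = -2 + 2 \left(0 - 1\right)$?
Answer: $9009$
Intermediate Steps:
$G = -11$ ($G = -7 - \left(2 - 2 \left(0 - 1\right)\right) = -7 + \left(-2 + 2 \left(-1\right)\right) = -7 - 4 = -11$)
$C{\left(S \right)} = - \frac{11}{2}$ ($C{\left(S \right)} = \frac{1}{2} \left(-11\right) = - \frac{11}{2}$)
$C{\left(6 \right)} 39 \left(-42\right) = \left(- \frac{11}{2}\right) 39 \left(-42\right) = \left(- \frac{429}{2}\right) \left(-42\right) = 9009$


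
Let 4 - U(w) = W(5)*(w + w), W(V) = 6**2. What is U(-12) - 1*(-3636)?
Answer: 4504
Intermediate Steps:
W(V) = 36
U(w) = 4 - 72*w (U(w) = 4 - 36*(w + w) = 4 - 36*2*w = 4 - 72*w)
U(-12) - 1*(-3636) = (4 - 72*(-12)) - 1*(-3636) = (4 + 864) + 3636 = 868 + 3636 = 4504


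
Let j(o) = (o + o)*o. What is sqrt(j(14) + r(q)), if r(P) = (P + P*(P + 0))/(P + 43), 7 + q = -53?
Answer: 2*sqrt(13277)/17 ≈ 13.556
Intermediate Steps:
q = -60 (q = -7 - 53 = -60)
j(o) = 2*o**2 (j(o) = (2*o)*o = 2*o**2)
r(P) = (P + P**2)/(43 + P) (r(P) = (P + P*P)/(43 + P) = (P + P**2)/(43 + P))
sqrt(j(14) + r(q)) = sqrt(2*14**2 - 60*(1 - 60)/(43 - 60)) = sqrt(2*196 - 60*(-59)/(-17)) = sqrt(392 - 60*(-1/17)*(-59)) = sqrt(392 - 3540/17) = sqrt(3124/17) = 2*sqrt(13277)/17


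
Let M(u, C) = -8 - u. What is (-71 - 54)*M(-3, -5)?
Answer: 625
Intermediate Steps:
(-71 - 54)*M(-3, -5) = (-71 - 54)*(-8 - 1*(-3)) = -125*(-8 + 3) = -125*(-5) = 625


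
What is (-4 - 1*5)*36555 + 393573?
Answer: 64578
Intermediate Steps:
(-4 - 1*5)*36555 + 393573 = (-4 - 5)*36555 + 393573 = -9*36555 + 393573 = -328995 + 393573 = 64578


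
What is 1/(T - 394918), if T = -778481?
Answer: -1/1173399 ≈ -8.5222e-7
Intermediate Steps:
1/(T - 394918) = 1/(-778481 - 394918) = 1/(-1173399) = -1/1173399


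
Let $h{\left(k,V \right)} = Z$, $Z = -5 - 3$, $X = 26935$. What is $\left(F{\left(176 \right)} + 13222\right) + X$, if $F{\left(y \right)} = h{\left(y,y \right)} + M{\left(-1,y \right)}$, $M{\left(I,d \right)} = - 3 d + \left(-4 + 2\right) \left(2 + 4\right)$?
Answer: $39609$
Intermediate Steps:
$M{\left(I,d \right)} = -12 - 3 d$ ($M{\left(I,d \right)} = - 3 d - 12 = -12 - 3 d$)
$Z = -8$ ($Z = -5 - 3 = -8$)
$h{\left(k,V \right)} = -8$
$F{\left(y \right)} = -20 - 3 y$ ($F{\left(y \right)} = -8 - \left(12 + 3 y\right) = -20 - 3 y$)
$\left(F{\left(176 \right)} + 13222\right) + X = \left(\left(-20 - 528\right) + 13222\right) + 26935 = \left(-548 + 13222\right) + 26935 = 12674 + 26935 = 39609$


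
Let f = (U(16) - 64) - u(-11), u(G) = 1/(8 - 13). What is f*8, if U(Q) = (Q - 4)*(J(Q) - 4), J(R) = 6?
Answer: -1592/5 ≈ -318.40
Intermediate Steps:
u(G) = -1/5 (u(G) = 1/(-5) = -1/5)
U(Q) = -8 + 2*Q (U(Q) = (Q - 4)*(6 - 4) = (-4 + Q)*2 = -8 + 2*Q)
f = -199/5 (f = ((-8 + 2*16) - 64) - 1*(-1/5) = ((-8 + 32) - 64) + 1/5 = (24 - 64) + 1/5 = -40 + 1/5 = -199/5 ≈ -39.800)
f*8 = -199/5*8 = -1592/5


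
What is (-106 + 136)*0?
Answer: 0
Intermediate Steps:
(-106 + 136)*0 = 30*0 = 0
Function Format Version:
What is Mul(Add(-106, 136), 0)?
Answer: 0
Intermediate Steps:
Mul(Add(-106, 136), 0) = Mul(30, 0) = 0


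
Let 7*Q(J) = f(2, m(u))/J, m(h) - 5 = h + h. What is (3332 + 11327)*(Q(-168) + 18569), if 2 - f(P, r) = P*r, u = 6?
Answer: 40013895373/147 ≈ 2.7220e+8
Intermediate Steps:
m(h) = 5 + 2*h (m(h) = 5 + (h + h) = 5 + 2*h)
f(P, r) = 2 - P*r
Q(J) = -32/(7*J) (Q(J) = ((2 - 1*2*(5 + 2*6))/J)/7 = ((2 - 1*2*(5 + 12))/J)/7 = ((2 - 1*2*17)/J)/7 = ((2 - 34)/J)/7 = (-32/J)/7 = -32/(7*J))
(3332 + 11327)*(Q(-168) + 18569) = (3332 + 11327)*(-32/7/(-168) + 18569) = 14659*(-32/7*(-1/168) + 18569) = 14659*(4/147 + 18569) = 14659*(2729647/147) = 40013895373/147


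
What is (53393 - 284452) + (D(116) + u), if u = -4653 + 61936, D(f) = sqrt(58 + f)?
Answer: -173776 + sqrt(174) ≈ -1.7376e+5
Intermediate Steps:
u = 57283
(53393 - 284452) + (D(116) + u) = (53393 - 284452) + (sqrt(58 + 116) + 57283) = -231059 + (sqrt(174) + 57283) = -231059 + (57283 + sqrt(174)) = -173776 + sqrt(174)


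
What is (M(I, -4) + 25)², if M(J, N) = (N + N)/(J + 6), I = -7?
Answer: 1089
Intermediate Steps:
M(J, N) = 2*N/(6 + J) (M(J, N) = (2*N)/(6 + J) = 2*N/(6 + J))
(M(I, -4) + 25)² = (2*(-4)/(6 - 7) + 25)² = (2*(-4)/(-1) + 25)² = (2*(-4)*(-1) + 25)² = (8 + 25)² = 33² = 1089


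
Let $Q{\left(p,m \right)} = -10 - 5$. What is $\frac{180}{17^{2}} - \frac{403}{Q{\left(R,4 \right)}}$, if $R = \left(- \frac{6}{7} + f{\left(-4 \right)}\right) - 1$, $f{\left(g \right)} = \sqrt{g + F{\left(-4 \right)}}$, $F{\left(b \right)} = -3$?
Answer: $\frac{119167}{4335} \approx 27.49$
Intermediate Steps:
$f{\left(g \right)} = \sqrt{-3 + g}$ ($f{\left(g \right)} = \sqrt{g - 3} = \sqrt{-3 + g}$)
$R = - \frac{13}{7} + i \sqrt{7}$ ($R = \left(- \frac{6}{7} + \sqrt{-3 - 4}\right) - 1 = \left(\left(-6\right) \frac{1}{7} + \sqrt{-7}\right) - 1 = \left(- \frac{6}{7} + i \sqrt{7}\right) - 1 = - \frac{13}{7} + i \sqrt{7} \approx -1.8571 + 2.6458 i$)
$Q{\left(p,m \right)} = -15$ ($Q{\left(p,m \right)} = -10 - 5 = -15$)
$\frac{180}{17^{2}} - \frac{403}{Q{\left(R,4 \right)}} = \frac{180}{17^{2}} - \frac{403}{-15} = \frac{180}{289} - - \frac{403}{15} = 180 \cdot \frac{1}{289} + \frac{403}{15} = \frac{180}{289} + \frac{403}{15} = \frac{119167}{4335}$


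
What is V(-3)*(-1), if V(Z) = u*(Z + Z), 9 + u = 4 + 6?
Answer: 6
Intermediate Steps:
u = 1 (u = -9 + (4 + 6) = -9 + 10 = 1)
V(Z) = 2*Z (V(Z) = 1*(Z + Z) = 1*(2*Z) = 2*Z)
V(-3)*(-1) = (2*(-3))*(-1) = -6*(-1) = 6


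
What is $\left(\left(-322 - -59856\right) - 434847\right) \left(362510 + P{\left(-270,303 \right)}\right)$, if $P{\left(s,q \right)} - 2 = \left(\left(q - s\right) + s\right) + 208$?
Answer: $-136247251199$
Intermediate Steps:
$P{\left(s,q \right)} = 210 + q$ ($P{\left(s,q \right)} = 2 + \left(\left(\left(q - s\right) + s\right) + 208\right) = 2 + \left(q + 208\right) = 2 + \left(208 + q\right) = 210 + q$)
$\left(\left(-322 - -59856\right) - 434847\right) \left(362510 + P{\left(-270,303 \right)}\right) = \left(\left(-322 - -59856\right) - 434847\right) \left(362510 + \left(210 + 303\right)\right) = \left(\left(-322 + 59856\right) - 434847\right) \left(362510 + 513\right) = \left(59534 - 434847\right) 363023 = \left(-375313\right) 363023 = -136247251199$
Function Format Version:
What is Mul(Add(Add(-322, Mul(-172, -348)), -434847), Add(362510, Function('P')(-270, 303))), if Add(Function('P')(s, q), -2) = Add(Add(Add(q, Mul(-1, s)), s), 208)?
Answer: -136247251199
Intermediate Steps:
Function('P')(s, q) = Add(210, q) (Function('P')(s, q) = Add(2, Add(Add(Add(q, Mul(-1, s)), s), 208)) = Add(2, Add(q, 208)) = Add(2, Add(208, q)) = Add(210, q))
Mul(Add(Add(-322, Mul(-172, -348)), -434847), Add(362510, Function('P')(-270, 303))) = Mul(Add(Add(-322, Mul(-172, -348)), -434847), Add(362510, Add(210, 303))) = Mul(Add(Add(-322, 59856), -434847), Add(362510, 513)) = Mul(Add(59534, -434847), 363023) = Mul(-375313, 363023) = -136247251199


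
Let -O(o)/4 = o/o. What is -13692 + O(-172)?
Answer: -13696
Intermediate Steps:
O(o) = -4 (O(o) = -4*o/o = -4*1 = -4)
-13692 + O(-172) = -13692 - 4 = -13696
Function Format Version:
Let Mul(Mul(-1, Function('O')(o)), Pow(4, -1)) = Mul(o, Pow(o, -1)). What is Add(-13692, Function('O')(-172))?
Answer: -13696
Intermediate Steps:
Function('O')(o) = -4 (Function('O')(o) = Mul(-4, Mul(o, Pow(o, -1))) = Mul(-4, 1) = -4)
Add(-13692, Function('O')(-172)) = Add(-13692, -4) = -13696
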